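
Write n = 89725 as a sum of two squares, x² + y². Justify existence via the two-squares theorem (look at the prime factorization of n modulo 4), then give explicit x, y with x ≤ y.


Step 1: Factor n = 89725 = 5^2 · 37 · 97.
Step 2: Check the mod-4 condition on each prime factor: 5 ≡ 1 (mod 4), exponent 2; 37 ≡ 1 (mod 4), exponent 1; 97 ≡ 1 (mod 4), exponent 1.
All primes ≡ 3 (mod 4) appear to even exponent (or don't appear), so by the two-squares theorem n IS expressible as a sum of two squares.
Step 3: Build a representation. Group n = k² · m with k = 5 and m = 37 · 97 = 3589 (a product of primes ≡ 1 (mod 4)); a representation of m scales to one of n via (k·x)² + (k·y)² = k²(x² + y²). Each prime p ≡ 1 (mod 4) is itself a sum of two squares; find a² by testing p − a² for a perfect square:
  37: 37 − 1² = 36 = 6² ⇒ 37 = 1² + 6².
  97: 97 − 1² = 96, 97 − 2² = 93, 97 − 3² = 88, 97 − 4² = 81 = 9² ⇒ 97 = 4² + 9².
  Combine using the Brahmagupta–Fibonacci identity (a² + b²)(c² + d²) = (ac − bd)² + (ad + bc)² = (ac + bd)² + (ad − bc)²:
  37 · 97 = 3589: from (1² + 6²)(4² + 9²), take (1·4 − 6·9, 1·9 + 6·4) = (4 − 54, 9 + 24) = (-50, 33); dropping signs (only squares matter) gives (50, 33); check 50² + 33² = 2500 + 1089 = 3589 ✓.
  Scale by k = 5: (5·50, 5·33) = (250, 165).
Step 4: Order so x ≤ y and verify: 165² + 250² = 27225 + 62500 = 89725 = n. ✓

n = 89725 = 165² + 250² (one valid representation with x ≤ y).


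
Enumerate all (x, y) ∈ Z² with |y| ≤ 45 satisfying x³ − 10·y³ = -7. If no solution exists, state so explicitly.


The equation is x³ - 10y³ = -7. For fixed y, x³ = 10·y³ − 7, so a solution requires the RHS to be a perfect cube.
Strategy: iterate y from -45 to 45, compute RHS = 10·y³ − 7, and check whether it is a (positive or negative) perfect cube.
Check small values of y:
  y = 0: RHS = -7 is not a perfect cube.
  y = 1: RHS = 3 is not a perfect cube.
  y = -1: RHS = -17 is not a perfect cube.
  y = 2: RHS = 73 is not a perfect cube.
  y = -2: RHS = -87 is not a perfect cube.
  y = 3: RHS = 263 is not a perfect cube.
  y = -3: RHS = -277 is not a perfect cube.
Continuing the search up to |y| = 45 finds no solutions either.
No (x, y) in the scanned range satisfies the equation.

No integer solutions with |y| ≤ 45.


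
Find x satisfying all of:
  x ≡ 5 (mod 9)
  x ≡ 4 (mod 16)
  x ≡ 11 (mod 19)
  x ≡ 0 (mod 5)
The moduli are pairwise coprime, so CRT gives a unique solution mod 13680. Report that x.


Product of moduli M = 9 · 16 · 19 · 5 = 13680.
Merge one congruence at a time:
  Start: x ≡ 5 (mod 9).
  Combine with x ≡ 4 (mod 16); new modulus lcm = 144.
    Write x = 5 + 9·t and substitute into x ≡ 4 (mod 16): 9·t ≡ 4 − 5 = -1 (mod 16).
    Reduce coefficients mod 16: 9·t ≡ 15 (mod 16).
    The inverse of 9 mod 16 is 9 (since 9·9 = 81 = 5·16 + 1), so t ≡ 9·15 = 135 ≡ 7 (mod 16).
    Then x = 5 + 9·7 = 68, valid modulo lcm(9, 16) = 144: x ≡ 68 (mod 144).
  Combine with x ≡ 11 (mod 19); new modulus lcm = 2736.
    Write x = 68 + 144·t and substitute into x ≡ 11 (mod 19): 144·t ≡ 11 − 68 = -57 (mod 19).
    Reduce coefficients mod 19: 11·t ≡ 0 (mod 19).
    The inverse of 11 mod 19 is 7 (since 11·7 = 77 = 4·19 + 1), so t ≡ 7·0 = 0 ≡ 0 (mod 19).
    Then x = 68 + 144·0 = 68, valid modulo lcm(144, 19) = 2736: x ≡ 68 (mod 2736).
  Combine with x ≡ 0 (mod 5); new modulus lcm = 13680.
    Write x = 68 + 2736·t and substitute into x ≡ 0 (mod 5): 2736·t ≡ 0 − 68 = -68 (mod 5).
    Reduce coefficients mod 5: 1·t ≡ 2 (mod 5).
    So t ≡ 2 (mod 5).
    Then x = 68 + 2736·2 = 5540, valid modulo lcm(2736, 5) = 13680: x ≡ 5540 (mod 13680).
Verify against each original: 5540 mod 9 = 5, 5540 mod 16 = 4, 5540 mod 19 = 11, 5540 mod 5 = 0.

x ≡ 5540 (mod 13680).


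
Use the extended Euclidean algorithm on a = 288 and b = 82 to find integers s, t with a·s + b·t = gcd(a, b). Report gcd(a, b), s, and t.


Euclidean algorithm on (288, 82) — divide until remainder is 0:
  288 = 3 · 82 + 42
  82 = 1 · 42 + 40
  42 = 1 · 40 + 2
  40 = 20 · 2 + 0
gcd(288, 82) = 2.
Track Bezout coefficients alongside the remainders: start with r₀ = 288 = a·1 + b·0 (s = 1, t = 0) and r₁ = 82 = a·0 + b·1 (s = 0, t = 1); each new remainder r_{k+1} = r_{k-1} − q_k·r_k inherits s_{k+1} = s_{k-1} − q_k·s_k, t_{k+1} = t_{k-1} − q_k·t_k, so r_k = a·s_k + b·t_k at every step:
  q = 3: r = 42, s = 1 − 3·0 = 1, t = 0 − 3·1 = -3  (check: 288·1 + 82·(-3) = 42)
  q = 1: r = 40, s = 0 − 1·1 = -1, t = 1 − 1·(-3) = 4  (check: 288·(-1) + 82·4 = 40)
  q = 1: r = 2, s = 1 − 1·(-1) = 2, t = -3 − 1·4 = -7  (check: 288·2 + 82·(-7) = 2)
The row with r = 2 (the gcd) gives the Bezout coefficients s = 2, t = -7.
Result: 288 · (2) + 82 · (-7) = 2.

gcd(288, 82) = 2; s = 2, t = -7 (check: 288·2 + 82·(-7) = 2).


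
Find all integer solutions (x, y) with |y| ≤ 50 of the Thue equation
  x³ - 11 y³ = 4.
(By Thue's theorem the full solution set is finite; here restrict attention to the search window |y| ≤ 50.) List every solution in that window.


The equation is x³ - 11y³ = 4. For fixed y, x³ = 11·y³ + 4, so a solution requires the RHS to be a perfect cube.
Strategy: iterate y from -50 to 50, compute RHS = 11·y³ + 4, and check whether it is a (positive or negative) perfect cube.
Check small values of y:
  y = 0: RHS = 4 is not a perfect cube.
  y = 1: RHS = 15 is not a perfect cube.
  y = -1: RHS = -7 is not a perfect cube.
  y = 2: RHS = 92 is not a perfect cube.
  y = -2: RHS = -84 is not a perfect cube.
  y = 3: RHS = 301 is not a perfect cube.
  y = -3: RHS = -293 is not a perfect cube.
Continuing the search up to |y| = 50 finds no solutions either.
No (x, y) in the scanned range satisfies the equation.

No integer solutions with |y| ≤ 50.


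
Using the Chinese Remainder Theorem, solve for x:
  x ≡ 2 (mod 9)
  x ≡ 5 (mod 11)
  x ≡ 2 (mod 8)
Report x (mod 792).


Moduli 9, 11, 8 are pairwise coprime; by CRT there is a unique solution modulo M = 9 · 11 · 8 = 792.
Solve pairwise, accumulating the modulus:
  Start with x ≡ 2 (mod 9).
  Combine with x ≡ 5 (mod 11): since gcd(9, 11) = 1, we get a unique residue mod 99.
    Write x = 2 + 9·t and substitute into x ≡ 5 (mod 11): 9·t ≡ 5 − 2 = 3 (mod 11).
    The inverse of 9 mod 11 is 5 (since 9·5 = 45 = 4·11 + 1), so t ≡ 5·3 = 15 ≡ 4 (mod 11).
    Then x = 2 + 9·4 = 38, valid modulo lcm(9, 11) = 99: x ≡ 38 (mod 99).
  Combine with x ≡ 2 (mod 8): since gcd(99, 8) = 1, we get a unique residue mod 792.
    Write x = 38 + 99·t and substitute into x ≡ 2 (mod 8): 99·t ≡ 2 − 38 = -36 (mod 8).
    Reduce coefficients mod 8: 3·t ≡ 4 (mod 8).
    The inverse of 3 mod 8 is 3 (since 3·3 = 9 = 1·8 + 1), so t ≡ 3·4 = 12 ≡ 4 (mod 8).
    Then x = 38 + 99·4 = 434, valid modulo lcm(99, 8) = 792: x ≡ 434 (mod 792).
Verify: 434 mod 9 = 2 ✓, 434 mod 11 = 5 ✓, 434 mod 8 = 2 ✓.

x ≡ 434 (mod 792).


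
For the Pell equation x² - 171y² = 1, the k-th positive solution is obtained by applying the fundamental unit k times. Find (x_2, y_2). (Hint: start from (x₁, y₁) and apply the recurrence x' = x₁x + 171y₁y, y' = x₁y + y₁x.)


Step 1: Find the fundamental solution (x₁, y₁) of x² - 171y² = 1.
  Expand √171 as a continued fraction. a₀ = ⌊√171⌋ = 13; iterate m_{k+1} = d_k·a_k − m_k, d_{k+1} = (171 − m_{k+1}²)/d_k, a_{k+1} = ⌊(a₀ + m_{k+1})/d_{k+1}⌋ (starting m₀ = 0, d₀ = 1), with convergents p_k = a_k·p_{k-1} + p_{k-2}, q_k = a_k·q_{k-1} + q_{k-2} (p₋₁ = 1, q₋₁ = 0):
  k = 0: a₀ = 13; p₀/q₀ = 13/1; p₀² − 171·q₀² = 169 − 171 = -2.
  k = 1: m = 13, d = 2, a = ⌊(13 + 13)/2⌋ = 13; p/q = (13·13 + 1)/(13·1 + 0) = 170/13; p² − 171·q² = 28900 − 28899 = 1.
  The first convergent with p² − 171·q² = 1 gives the fundamental solution (x₁, y₁) = (170, 13).
Step 2: Apply the recurrence (x_{n+1}, y_{n+1}) = (x₁x_n + 171y₁y_n, x₁y_n + y₁x_n) repeatedly.
  From (x_1, y_1) = (170, 13): x_2 = 170·170 + 171·13·13 = 57799; y_2 = 170·13 + 13·170 = 4420.
Step 3: Verify x_2² - 171·y_2² = 3340724401 - 3340724400 = 1 (should be 1). ✓

(x_1, y_1) = (170, 13); (x_2, y_2) = (57799, 4420).


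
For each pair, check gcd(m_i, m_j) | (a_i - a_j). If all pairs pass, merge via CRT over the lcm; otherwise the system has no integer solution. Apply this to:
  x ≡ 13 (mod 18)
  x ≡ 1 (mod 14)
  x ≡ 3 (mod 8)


Moduli 18, 14, 8 are not pairwise coprime, so CRT works modulo lcm(m_i) when all pairwise compatibility conditions hold.
Pairwise compatibility: gcd(m_i, m_j) must divide a_i - a_j for every pair.
Merge one congruence at a time:
  Start: x ≡ 13 (mod 18).
  Combine with x ≡ 1 (mod 14): gcd(18, 14) = 2; 1 - 13 = -12, which IS divisible by 2, so compatible.
    Write x = 13 + 18·t and substitute into x ≡ 1 (mod 14): 18·t ≡ 1 − 13 = -12 (mod 14).
    Divide the congruence (and modulus) by g = 2: 9·t ≡ -6 (mod 7).
    Reduce coefficients mod 7: 2·t ≡ 1 (mod 7).
    The inverse of 2 mod 7 is 4 (since 2·4 = 8 = 1·7 + 1), so t ≡ 4·1 = 4 ≡ 4 (mod 7).
    Then x = 13 + 18·4 = 85, valid modulo lcm(18, 14) = 126: x ≡ 85 (mod 126).
  Combine with x ≡ 3 (mod 8): gcd(126, 8) = 2; 3 - 85 = -82, which IS divisible by 2, so compatible.
    Write x = 85 + 126·t and substitute into x ≡ 3 (mod 8): 126·t ≡ 3 − 85 = -82 (mod 8).
    Divide the congruence (and modulus) by g = 2: 63·t ≡ -41 (mod 4).
    Reduce coefficients mod 4: 3·t ≡ 3 (mod 4).
    The inverse of 3 mod 4 is 3 (since 3·3 = 9 = 2·4 + 1), so t ≡ 3·3 = 9 ≡ 1 (mod 4).
    Then x = 85 + 126·1 = 211, valid modulo lcm(126, 8) = 504: x ≡ 211 (mod 504).
Verify: 211 mod 18 = 13, 211 mod 14 = 1, 211 mod 8 = 3.

x ≡ 211 (mod 504).


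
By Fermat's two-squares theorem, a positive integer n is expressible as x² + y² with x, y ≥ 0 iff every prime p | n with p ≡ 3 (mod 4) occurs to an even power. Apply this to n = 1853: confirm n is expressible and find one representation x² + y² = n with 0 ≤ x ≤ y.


Step 1: Factor n = 1853 = 17 · 109.
Step 2: Check the mod-4 condition on each prime factor: 17 ≡ 1 (mod 4), exponent 1; 109 ≡ 1 (mod 4), exponent 1.
All primes ≡ 3 (mod 4) appear to even exponent (or don't appear), so by the two-squares theorem n IS expressible as a sum of two squares.
Step 3: Build a representation. Here n = 17 · 109 is a product of primes ≡ 1 (mod 4). Each prime p ≡ 1 (mod 4) is itself a sum of two squares; find a² by testing p − a² for a perfect square:
  17: 17 − 1² = 16 = 4² ⇒ 17 = 1² + 4².
  109: 109 − 1² = 108, 109 − 2² = 105, 109 − 3² = 100 = 10² ⇒ 109 = 3² + 10².
  Combine using the Brahmagupta–Fibonacci identity (a² + b²)(c² + d²) = (ac − bd)² + (ad + bc)² = (ac + bd)² + (ad − bc)²:
  17 · 109 = 1853: from (1² + 4²)(3² + 10²), take (1·3 − 4·10, 1·10 + 4·3) = (3 − 40, 10 + 12) = (-37, 22); dropping signs (only squares matter) gives (37, 22); check 37² + 22² = 1369 + 484 = 1853 ✓.
Step 4: Order so x ≤ y and verify: 22² + 37² = 484 + 1369 = 1853 = n. ✓

n = 1853 = 22² + 37² (one valid representation with x ≤ y).


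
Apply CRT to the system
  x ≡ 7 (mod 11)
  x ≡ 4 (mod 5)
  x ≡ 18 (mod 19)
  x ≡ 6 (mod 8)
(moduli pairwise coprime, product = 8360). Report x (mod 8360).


Product of moduli M = 11 · 5 · 19 · 8 = 8360.
Merge one congruence at a time:
  Start: x ≡ 7 (mod 11).
  Combine with x ≡ 4 (mod 5); new modulus lcm = 55.
    Write x = 7 + 11·t and substitute into x ≡ 4 (mod 5): 11·t ≡ 4 − 7 = -3 (mod 5).
    Reduce coefficients mod 5: 1·t ≡ 2 (mod 5).
    So t ≡ 2 (mod 5).
    Then x = 7 + 11·2 = 29, valid modulo lcm(11, 5) = 55: x ≡ 29 (mod 55).
  Combine with x ≡ 18 (mod 19); new modulus lcm = 1045.
    Write x = 29 + 55·t and substitute into x ≡ 18 (mod 19): 55·t ≡ 18 − 29 = -11 (mod 19).
    Reduce coefficients mod 19: 17·t ≡ 8 (mod 19).
    The inverse of 17 mod 19 is 9 (since 17·9 = 153 = 8·19 + 1), so t ≡ 9·8 = 72 ≡ 15 (mod 19).
    Then x = 29 + 55·15 = 854, valid modulo lcm(55, 19) = 1045: x ≡ 854 (mod 1045).
  Combine with x ≡ 6 (mod 8); new modulus lcm = 8360.
    Write x = 854 + 1045·t and substitute into x ≡ 6 (mod 8): 1045·t ≡ 6 − 854 = -848 (mod 8).
    Reduce coefficients mod 8: 5·t ≡ 0 (mod 8).
    The inverse of 5 mod 8 is 5 (since 5·5 = 25 = 3·8 + 1), so t ≡ 5·0 = 0 ≡ 0 (mod 8).
    Then x = 854 + 1045·0 = 854, valid modulo lcm(1045, 8) = 8360: x ≡ 854 (mod 8360).
Verify against each original: 854 mod 11 = 7, 854 mod 5 = 4, 854 mod 19 = 18, 854 mod 8 = 6.

x ≡ 854 (mod 8360).


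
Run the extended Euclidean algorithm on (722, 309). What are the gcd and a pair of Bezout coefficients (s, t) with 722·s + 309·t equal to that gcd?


Euclidean algorithm on (722, 309) — divide until remainder is 0:
  722 = 2 · 309 + 104
  309 = 2 · 104 + 101
  104 = 1 · 101 + 3
  101 = 33 · 3 + 2
  3 = 1 · 2 + 1
  2 = 2 · 1 + 0
gcd(722, 309) = 1.
Track Bezout coefficients alongside the remainders: start with r₀ = 722 = a·1 + b·0 (s = 1, t = 0) and r₁ = 309 = a·0 + b·1 (s = 0, t = 1); each new remainder r_{k+1} = r_{k-1} − q_k·r_k inherits s_{k+1} = s_{k-1} − q_k·s_k, t_{k+1} = t_{k-1} − q_k·t_k, so r_k = a·s_k + b·t_k at every step:
  q = 2: r = 104, s = 1 − 2·0 = 1, t = 0 − 2·1 = -2  (check: 722·1 + 309·(-2) = 104)
  q = 2: r = 101, s = 0 − 2·1 = -2, t = 1 − 2·(-2) = 5  (check: 722·(-2) + 309·5 = 101)
  q = 1: r = 3, s = 1 − 1·(-2) = 3, t = -2 − 1·5 = -7  (check: 722·3 + 309·(-7) = 3)
  q = 33: r = 2, s = -2 − 33·3 = -101, t = 5 − 33·(-7) = 236  (check: 722·(-101) + 309·236 = 2)
  q = 1: r = 1, s = 3 − 1·(-101) = 104, t = -7 − 1·236 = -243  (check: 722·104 + 309·(-243) = 1)
The row with r = 1 (the gcd) gives the Bezout coefficients s = 104, t = -243.
Result: 722 · (104) + 309 · (-243) = 1.

gcd(722, 309) = 1; s = 104, t = -243 (check: 722·104 + 309·(-243) = 1).


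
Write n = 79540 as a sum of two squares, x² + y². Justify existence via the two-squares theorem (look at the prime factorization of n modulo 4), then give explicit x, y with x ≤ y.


Step 1: Factor n = 79540 = 2^2 · 5 · 41 · 97.
Step 2: Check the mod-4 condition on each prime factor: 2 = 2 (special); 5 ≡ 1 (mod 4), exponent 1; 41 ≡ 1 (mod 4), exponent 1; 97 ≡ 1 (mod 4), exponent 1.
All primes ≡ 3 (mod 4) appear to even exponent (or don't appear), so by the two-squares theorem n IS expressible as a sum of two squares.
Step 3: Build a representation. Group n = k² · m with k = 2 and m = 5 · 41 · 97 = 19885 (a product of primes ≡ 1 (mod 4)); a representation of m scales to one of n via (k·x)² + (k·y)² = k²(x² + y²). Each prime p ≡ 1 (mod 4) is itself a sum of two squares; find a² by testing p − a² for a perfect square:
  5: 5 − 1² = 4 = 2² ⇒ 5 = 1² + 2².
  41: 41 − 1² = 40, 41 − 2² = 37, 41 − 3² = 32, 41 − 4² = 25 = 5² ⇒ 41 = 4² + 5².
  97: 97 − 1² = 96, 97 − 2² = 93, 97 − 3² = 88, 97 − 4² = 81 = 9² ⇒ 97 = 4² + 9².
  Combine using the Brahmagupta–Fibonacci identity (a² + b²)(c² + d²) = (ac − bd)² + (ad + bc)² = (ac + bd)² + (ad − bc)²:
  5 · 41 = 205: from (1² + 2²)(4² + 5²), take (1·4 − 2·5, 1·5 + 2·4) = (4 − 10, 5 + 8) = (-6, 13); dropping signs (only squares matter) gives (6, 13); check 6² + 13² = 36 + 169 = 205 ✓.
  205 · 97 = 19885: from (6² + 13²)(4² + 9²), take (6·4 − 13·9, 6·9 + 13·4) = (24 − 117, 54 + 52) = (-93, 106); dropping signs (only squares matter) gives (93, 106); check 93² + 106² = 8649 + 11236 = 19885 ✓.
  Scale by k = 2: (2·93, 2·106) = (186, 212).
Step 4: Order so x ≤ y and verify: 186² + 212² = 34596 + 44944 = 79540 = n. ✓

n = 79540 = 186² + 212² (one valid representation with x ≤ y).


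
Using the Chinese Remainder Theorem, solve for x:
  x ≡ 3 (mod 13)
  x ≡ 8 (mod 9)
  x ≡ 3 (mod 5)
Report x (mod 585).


Moduli 13, 9, 5 are pairwise coprime; by CRT there is a unique solution modulo M = 13 · 9 · 5 = 585.
Solve pairwise, accumulating the modulus:
  Start with x ≡ 3 (mod 13).
  Combine with x ≡ 8 (mod 9): since gcd(13, 9) = 1, we get a unique residue mod 117.
    Write x = 3 + 13·t and substitute into x ≡ 8 (mod 9): 13·t ≡ 8 − 3 = 5 (mod 9).
    Reduce coefficients mod 9: 4·t ≡ 5 (mod 9).
    The inverse of 4 mod 9 is 7 (since 4·7 = 28 = 3·9 + 1), so t ≡ 7·5 = 35 ≡ 8 (mod 9).
    Then x = 3 + 13·8 = 107, valid modulo lcm(13, 9) = 117: x ≡ 107 (mod 117).
  Combine with x ≡ 3 (mod 5): since gcd(117, 5) = 1, we get a unique residue mod 585.
    Write x = 107 + 117·t and substitute into x ≡ 3 (mod 5): 117·t ≡ 3 − 107 = -104 (mod 5).
    Reduce coefficients mod 5: 2·t ≡ 1 (mod 5).
    The inverse of 2 mod 5 is 3 (since 2·3 = 6 = 1·5 + 1), so t ≡ 3·1 = 3 ≡ 3 (mod 5).
    Then x = 107 + 117·3 = 458, valid modulo lcm(117, 5) = 585: x ≡ 458 (mod 585).
Verify: 458 mod 13 = 3 ✓, 458 mod 9 = 8 ✓, 458 mod 5 = 3 ✓.

x ≡ 458 (mod 585).


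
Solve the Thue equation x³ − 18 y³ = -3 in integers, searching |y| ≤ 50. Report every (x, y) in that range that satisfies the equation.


The equation is x³ - 18y³ = -3. For fixed y, x³ = 18·y³ − 3, so a solution requires the RHS to be a perfect cube.
Strategy: iterate y from -50 to 50, compute RHS = 18·y³ − 3, and check whether it is a (positive or negative) perfect cube.
Check small values of y:
  y = 0: RHS = -3 is not a perfect cube.
  y = 1: RHS = 15 is not a perfect cube.
  y = -1: RHS = -21 is not a perfect cube.
  y = 2: RHS = 141 is not a perfect cube.
  y = -2: RHS = -147 is not a perfect cube.
  y = 3: RHS = 483 is not a perfect cube.
  y = -3: RHS = -489 is not a perfect cube.
Continuing the search up to |y| = 50 finds no solutions either.
No (x, y) in the scanned range satisfies the equation.

No integer solutions with |y| ≤ 50.


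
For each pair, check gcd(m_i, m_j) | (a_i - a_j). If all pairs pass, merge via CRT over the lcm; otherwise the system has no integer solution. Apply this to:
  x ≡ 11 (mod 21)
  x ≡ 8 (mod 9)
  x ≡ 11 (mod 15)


Moduli 21, 9, 15 are not pairwise coprime, so CRT works modulo lcm(m_i) when all pairwise compatibility conditions hold.
Pairwise compatibility: gcd(m_i, m_j) must divide a_i - a_j for every pair.
Merge one congruence at a time:
  Start: x ≡ 11 (mod 21).
  Combine with x ≡ 8 (mod 9): gcd(21, 9) = 3; 8 - 11 = -3, which IS divisible by 3, so compatible.
    Write x = 11 + 21·t and substitute into x ≡ 8 (mod 9): 21·t ≡ 8 − 11 = -3 (mod 9).
    Divide the congruence (and modulus) by g = 3: 7·t ≡ -1 (mod 3).
    Reduce coefficients mod 3: 1·t ≡ 2 (mod 3).
    So t ≡ 2 (mod 3).
    Then x = 11 + 21·2 = 53, valid modulo lcm(21, 9) = 63: x ≡ 53 (mod 63).
  Combine with x ≡ 11 (mod 15): gcd(63, 15) = 3; 11 - 53 = -42, which IS divisible by 3, so compatible.
    Write x = 53 + 63·t and substitute into x ≡ 11 (mod 15): 63·t ≡ 11 − 53 = -42 (mod 15).
    Divide the congruence (and modulus) by g = 3: 21·t ≡ -14 (mod 5).
    Reduce coefficients mod 5: 1·t ≡ 1 (mod 5).
    So t ≡ 1 (mod 5).
    Then x = 53 + 63·1 = 116, valid modulo lcm(63, 15) = 315: x ≡ 116 (mod 315).
Verify: 116 mod 21 = 11, 116 mod 9 = 8, 116 mod 15 = 11.

x ≡ 116 (mod 315).


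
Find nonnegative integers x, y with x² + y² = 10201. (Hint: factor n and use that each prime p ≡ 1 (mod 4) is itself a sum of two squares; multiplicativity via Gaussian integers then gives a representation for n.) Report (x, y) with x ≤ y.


Step 1: Factor n = 10201 = 101^2.
Step 2: Check the mod-4 condition on each prime factor: 101 ≡ 1 (mod 4), exponent 2.
All primes ≡ 3 (mod 4) appear to even exponent (or don't appear), so by the two-squares theorem n IS expressible as a sum of two squares.
Step 3: Build a representation. Here n = 101 · 101 is a product of primes ≡ 1 (mod 4). Each prime p ≡ 1 (mod 4) is itself a sum of two squares; find a² by testing p − a² for a perfect square:
  101: 101 − 1² = 100 = 10² ⇒ 101 = 1² + 10².
  Combine using the Brahmagupta–Fibonacci identity (a² + b²)(c² + d²) = (ac − bd)² + (ad + bc)² = (ac + bd)² + (ad − bc)²:
  101 · 101 = 10201: from (1² + 10²)(1² + 10²), take (1·1 − 10·10, 1·10 + 10·1) = (1 − 100, 10 + 10) = (-99, 20); dropping signs (only squares matter) gives (99, 20); check 99² + 20² = 9801 + 400 = 10201 ✓.
Step 4: Order so x ≤ y and verify: 20² + 99² = 400 + 9801 = 10201 = n. ✓

n = 10201 = 20² + 99² (one valid representation with x ≤ y).


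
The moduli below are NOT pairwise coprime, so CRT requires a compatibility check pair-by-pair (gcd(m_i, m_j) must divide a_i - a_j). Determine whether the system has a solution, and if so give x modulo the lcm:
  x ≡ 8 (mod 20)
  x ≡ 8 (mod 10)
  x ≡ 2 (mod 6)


Moduli 20, 10, 6 are not pairwise coprime, so CRT works modulo lcm(m_i) when all pairwise compatibility conditions hold.
Pairwise compatibility: gcd(m_i, m_j) must divide a_i - a_j for every pair.
Merge one congruence at a time:
  Start: x ≡ 8 (mod 20).
  Combine with x ≡ 8 (mod 10): gcd(20, 10) = 10; 8 - 8 = 0, which IS divisible by 10, so compatible.
    Write x = 8 + 20·t and substitute into x ≡ 8 (mod 10): 20·t ≡ 8 − 8 = 0 (mod 10).
    Divide the congruence (and modulus) by g = 10: 2·t ≡ 0 (mod 1).
    Modulo 1 every t works; take t = 0.
    Then x = 8 + 20·0 = 8, valid modulo lcm(20, 10) = 20: x ≡ 8 (mod 20).
  Combine with x ≡ 2 (mod 6): gcd(20, 6) = 2; 2 - 8 = -6, which IS divisible by 2, so compatible.
    Write x = 8 + 20·t and substitute into x ≡ 2 (mod 6): 20·t ≡ 2 − 8 = -6 (mod 6).
    Divide the congruence (and modulus) by g = 2: 10·t ≡ -3 (mod 3).
    Reduce coefficients mod 3: 1·t ≡ 0 (mod 3).
    So t ≡ 0 (mod 3).
    Then x = 8 + 20·0 = 8, valid modulo lcm(20, 6) = 60: x ≡ 8 (mod 60).
Verify: 8 mod 20 = 8, 8 mod 10 = 8, 8 mod 6 = 2.

x ≡ 8 (mod 60).


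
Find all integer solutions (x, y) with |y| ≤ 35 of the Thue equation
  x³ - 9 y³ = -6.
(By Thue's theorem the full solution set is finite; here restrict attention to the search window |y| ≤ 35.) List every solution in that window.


The equation is x³ - 9y³ = -6. For fixed y, x³ = 9·y³ − 6, so a solution requires the RHS to be a perfect cube.
Strategy: iterate y from -35 to 35, compute RHS = 9·y³ − 6, and check whether it is a (positive or negative) perfect cube.
Check small values of y:
  y = 0: RHS = -6 is not a perfect cube.
  y = 1: RHS = 3 is not a perfect cube.
  y = -1: RHS = -15 is not a perfect cube.
  y = 2: RHS = 66 is not a perfect cube.
  y = -2: RHS = -78 is not a perfect cube.
  y = 3: RHS = 237 is not a perfect cube.
  y = -3: RHS = -249 is not a perfect cube.
Continuing the search up to |y| = 35 finds no solutions either.
No (x, y) in the scanned range satisfies the equation.

No integer solutions with |y| ≤ 35.


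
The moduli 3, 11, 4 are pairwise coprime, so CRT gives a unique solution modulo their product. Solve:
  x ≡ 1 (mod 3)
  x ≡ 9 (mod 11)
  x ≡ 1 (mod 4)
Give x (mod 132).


Moduli 3, 11, 4 are pairwise coprime; by CRT there is a unique solution modulo M = 3 · 11 · 4 = 132.
Solve pairwise, accumulating the modulus:
  Start with x ≡ 1 (mod 3).
  Combine with x ≡ 9 (mod 11): since gcd(3, 11) = 1, we get a unique residue mod 33.
    Write x = 1 + 3·t and substitute into x ≡ 9 (mod 11): 3·t ≡ 9 − 1 = 8 (mod 11).
    The inverse of 3 mod 11 is 4 (since 3·4 = 12 = 1·11 + 1), so t ≡ 4·8 = 32 ≡ 10 (mod 11).
    Then x = 1 + 3·10 = 31, valid modulo lcm(3, 11) = 33: x ≡ 31 (mod 33).
  Combine with x ≡ 1 (mod 4): since gcd(33, 4) = 1, we get a unique residue mod 132.
    Write x = 31 + 33·t and substitute into x ≡ 1 (mod 4): 33·t ≡ 1 − 31 = -30 (mod 4).
    Reduce coefficients mod 4: 1·t ≡ 2 (mod 4).
    So t ≡ 2 (mod 4).
    Then x = 31 + 33·2 = 97, valid modulo lcm(33, 4) = 132: x ≡ 97 (mod 132).
Verify: 97 mod 3 = 1 ✓, 97 mod 11 = 9 ✓, 97 mod 4 = 1 ✓.

x ≡ 97 (mod 132).


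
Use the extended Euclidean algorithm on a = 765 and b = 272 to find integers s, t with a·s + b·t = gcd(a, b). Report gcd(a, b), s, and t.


Euclidean algorithm on (765, 272) — divide until remainder is 0:
  765 = 2 · 272 + 221
  272 = 1 · 221 + 51
  221 = 4 · 51 + 17
  51 = 3 · 17 + 0
gcd(765, 272) = 17.
Track Bezout coefficients alongside the remainders: start with r₀ = 765 = a·1 + b·0 (s = 1, t = 0) and r₁ = 272 = a·0 + b·1 (s = 0, t = 1); each new remainder r_{k+1} = r_{k-1} − q_k·r_k inherits s_{k+1} = s_{k-1} − q_k·s_k, t_{k+1} = t_{k-1} − q_k·t_k, so r_k = a·s_k + b·t_k at every step:
  q = 2: r = 221, s = 1 − 2·0 = 1, t = 0 − 2·1 = -2  (check: 765·1 + 272·(-2) = 221)
  q = 1: r = 51, s = 0 − 1·1 = -1, t = 1 − 1·(-2) = 3  (check: 765·(-1) + 272·3 = 51)
  q = 4: r = 17, s = 1 − 4·(-1) = 5, t = -2 − 4·3 = -14  (check: 765·5 + 272·(-14) = 17)
The row with r = 17 (the gcd) gives the Bezout coefficients s = 5, t = -14.
Result: 765 · (5) + 272 · (-14) = 17.

gcd(765, 272) = 17; s = 5, t = -14 (check: 765·5 + 272·(-14) = 17).


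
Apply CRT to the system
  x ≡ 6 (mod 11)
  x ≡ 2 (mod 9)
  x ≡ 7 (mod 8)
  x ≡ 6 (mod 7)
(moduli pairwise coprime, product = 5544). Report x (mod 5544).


Product of moduli M = 11 · 9 · 8 · 7 = 5544.
Merge one congruence at a time:
  Start: x ≡ 6 (mod 11).
  Combine with x ≡ 2 (mod 9); new modulus lcm = 99.
    Write x = 6 + 11·t and substitute into x ≡ 2 (mod 9): 11·t ≡ 2 − 6 = -4 (mod 9).
    Reduce coefficients mod 9: 2·t ≡ 5 (mod 9).
    The inverse of 2 mod 9 is 5 (since 2·5 = 10 = 1·9 + 1), so t ≡ 5·5 = 25 ≡ 7 (mod 9).
    Then x = 6 + 11·7 = 83, valid modulo lcm(11, 9) = 99: x ≡ 83 (mod 99).
  Combine with x ≡ 7 (mod 8); new modulus lcm = 792.
    Write x = 83 + 99·t and substitute into x ≡ 7 (mod 8): 99·t ≡ 7 − 83 = -76 (mod 8).
    Reduce coefficients mod 8: 3·t ≡ 4 (mod 8).
    The inverse of 3 mod 8 is 3 (since 3·3 = 9 = 1·8 + 1), so t ≡ 3·4 = 12 ≡ 4 (mod 8).
    Then x = 83 + 99·4 = 479, valid modulo lcm(99, 8) = 792: x ≡ 479 (mod 792).
  Combine with x ≡ 6 (mod 7); new modulus lcm = 5544.
    Write x = 479 + 792·t and substitute into x ≡ 6 (mod 7): 792·t ≡ 6 − 479 = -473 (mod 7).
    Reduce coefficients mod 7: 1·t ≡ 3 (mod 7).
    So t ≡ 3 (mod 7).
    Then x = 479 + 792·3 = 2855, valid modulo lcm(792, 7) = 5544: x ≡ 2855 (mod 5544).
Verify against each original: 2855 mod 11 = 6, 2855 mod 9 = 2, 2855 mod 8 = 7, 2855 mod 7 = 6.

x ≡ 2855 (mod 5544).


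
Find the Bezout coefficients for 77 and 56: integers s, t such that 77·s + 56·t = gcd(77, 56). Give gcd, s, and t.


Euclidean algorithm on (77, 56) — divide until remainder is 0:
  77 = 1 · 56 + 21
  56 = 2 · 21 + 14
  21 = 1 · 14 + 7
  14 = 2 · 7 + 0
gcd(77, 56) = 7.
Track Bezout coefficients alongside the remainders: start with r₀ = 77 = a·1 + b·0 (s = 1, t = 0) and r₁ = 56 = a·0 + b·1 (s = 0, t = 1); each new remainder r_{k+1} = r_{k-1} − q_k·r_k inherits s_{k+1} = s_{k-1} − q_k·s_k, t_{k+1} = t_{k-1} − q_k·t_k, so r_k = a·s_k + b·t_k at every step:
  q = 1: r = 21, s = 1 − 1·0 = 1, t = 0 − 1·1 = -1  (check: 77·1 + 56·(-1) = 21)
  q = 2: r = 14, s = 0 − 2·1 = -2, t = 1 − 2·(-1) = 3  (check: 77·(-2) + 56·3 = 14)
  q = 1: r = 7, s = 1 − 1·(-2) = 3, t = -1 − 1·3 = -4  (check: 77·3 + 56·(-4) = 7)
The row with r = 7 (the gcd) gives the Bezout coefficients s = 3, t = -4.
Result: 77 · (3) + 56 · (-4) = 7.

gcd(77, 56) = 7; s = 3, t = -4 (check: 77·3 + 56·(-4) = 7).


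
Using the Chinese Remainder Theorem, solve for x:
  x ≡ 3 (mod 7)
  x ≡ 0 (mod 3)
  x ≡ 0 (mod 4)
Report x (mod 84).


Moduli 7, 3, 4 are pairwise coprime; by CRT there is a unique solution modulo M = 7 · 3 · 4 = 84.
Solve pairwise, accumulating the modulus:
  Start with x ≡ 3 (mod 7).
  Combine with x ≡ 0 (mod 3): since gcd(7, 3) = 1, we get a unique residue mod 21.
    Write x = 3 + 7·t and substitute into x ≡ 0 (mod 3): 7·t ≡ 0 − 3 = -3 (mod 3).
    Reduce coefficients mod 3: 1·t ≡ 0 (mod 3).
    So t ≡ 0 (mod 3).
    Then x = 3 + 7·0 = 3, valid modulo lcm(7, 3) = 21: x ≡ 3 (mod 21).
  Combine with x ≡ 0 (mod 4): since gcd(21, 4) = 1, we get a unique residue mod 84.
    Write x = 3 + 21·t and substitute into x ≡ 0 (mod 4): 21·t ≡ 0 − 3 = -3 (mod 4).
    Reduce coefficients mod 4: 1·t ≡ 1 (mod 4).
    So t ≡ 1 (mod 4).
    Then x = 3 + 21·1 = 24, valid modulo lcm(21, 4) = 84: x ≡ 24 (mod 84).
Verify: 24 mod 7 = 3 ✓, 24 mod 3 = 0 ✓, 24 mod 4 = 0 ✓.

x ≡ 24 (mod 84).


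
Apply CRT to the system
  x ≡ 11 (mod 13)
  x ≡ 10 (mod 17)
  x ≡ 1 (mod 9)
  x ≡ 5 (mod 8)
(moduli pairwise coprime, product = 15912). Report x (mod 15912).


Product of moduli M = 13 · 17 · 9 · 8 = 15912.
Merge one congruence at a time:
  Start: x ≡ 11 (mod 13).
  Combine with x ≡ 10 (mod 17); new modulus lcm = 221.
    Write x = 11 + 13·t and substitute into x ≡ 10 (mod 17): 13·t ≡ 10 − 11 = -1 (mod 17).
    Reduce coefficients mod 17: 13·t ≡ 16 (mod 17).
    The inverse of 13 mod 17 is 4 (since 13·4 = 52 = 3·17 + 1), so t ≡ 4·16 = 64 ≡ 13 (mod 17).
    Then x = 11 + 13·13 = 180, valid modulo lcm(13, 17) = 221: x ≡ 180 (mod 221).
  Combine with x ≡ 1 (mod 9); new modulus lcm = 1989.
    Write x = 180 + 221·t and substitute into x ≡ 1 (mod 9): 221·t ≡ 1 − 180 = -179 (mod 9).
    Reduce coefficients mod 9: 5·t ≡ 1 (mod 9).
    The inverse of 5 mod 9 is 2 (since 5·2 = 10 = 1·9 + 1), so t ≡ 2·1 = 2 ≡ 2 (mod 9).
    Then x = 180 + 221·2 = 622, valid modulo lcm(221, 9) = 1989: x ≡ 622 (mod 1989).
  Combine with x ≡ 5 (mod 8); new modulus lcm = 15912.
    Write x = 622 + 1989·t and substitute into x ≡ 5 (mod 8): 1989·t ≡ 5 − 622 = -617 (mod 8).
    Reduce coefficients mod 8: 5·t ≡ 7 (mod 8).
    The inverse of 5 mod 8 is 5 (since 5·5 = 25 = 3·8 + 1), so t ≡ 5·7 = 35 ≡ 3 (mod 8).
    Then x = 622 + 1989·3 = 6589, valid modulo lcm(1989, 8) = 15912: x ≡ 6589 (mod 15912).
Verify against each original: 6589 mod 13 = 11, 6589 mod 17 = 10, 6589 mod 9 = 1, 6589 mod 8 = 5.

x ≡ 6589 (mod 15912).


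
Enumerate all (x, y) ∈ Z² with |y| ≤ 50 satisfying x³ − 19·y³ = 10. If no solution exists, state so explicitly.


The equation is x³ - 19y³ = 10. For fixed y, x³ = 19·y³ + 10, so a solution requires the RHS to be a perfect cube.
Strategy: iterate y from -50 to 50, compute RHS = 19·y³ + 10, and check whether it is a (positive or negative) perfect cube.
Check small values of y:
  y = 0: RHS = 10 is not a perfect cube.
  y = 1: RHS = 29 is not a perfect cube.
  y = -1: RHS = -9 is not a perfect cube.
  y = 2: RHS = 162 is not a perfect cube.
  y = -2: RHS = -142 is not a perfect cube.
  y = 3: RHS = 523 is not a perfect cube.
  y = -3: RHS = -503 is not a perfect cube.
Continuing the search up to |y| = 50 finds no solutions either.
No (x, y) in the scanned range satisfies the equation.

No integer solutions with |y| ≤ 50.


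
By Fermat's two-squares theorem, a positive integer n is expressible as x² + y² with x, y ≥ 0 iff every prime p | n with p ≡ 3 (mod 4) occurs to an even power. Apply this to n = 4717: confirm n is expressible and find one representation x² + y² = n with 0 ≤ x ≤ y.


Step 1: Factor n = 4717 = 53 · 89.
Step 2: Check the mod-4 condition on each prime factor: 53 ≡ 1 (mod 4), exponent 1; 89 ≡ 1 (mod 4), exponent 1.
All primes ≡ 3 (mod 4) appear to even exponent (or don't appear), so by the two-squares theorem n IS expressible as a sum of two squares.
Step 3: Build a representation. Here n = 53 · 89 is a product of primes ≡ 1 (mod 4). Each prime p ≡ 1 (mod 4) is itself a sum of two squares; find a² by testing p − a² for a perfect square:
  53: 53 − 1² = 52, 53 − 2² = 49 = 7² ⇒ 53 = 2² + 7².
  89: 89 − 1² = 88, 89 − 2² = 85, 89 − 3² = 80, 89 − 4² = 73, 89 − 5² = 64 = 8² ⇒ 89 = 5² + 8².
  Combine using the Brahmagupta–Fibonacci identity (a² + b²)(c² + d²) = (ac − bd)² + (ad + bc)² = (ac + bd)² + (ad − bc)²:
  53 · 89 = 4717: from (2² + 7²)(5² + 8²), take (2·5 − 7·8, 2·8 + 7·5) = (10 − 56, 16 + 35) = (-46, 51); dropping signs (only squares matter) gives (46, 51); check 46² + 51² = 2116 + 2601 = 4717 ✓.
Step 4: Order so x ≤ y and verify: 46² + 51² = 2116 + 2601 = 4717 = n. ✓

n = 4717 = 46² + 51² (one valid representation with x ≤ y).


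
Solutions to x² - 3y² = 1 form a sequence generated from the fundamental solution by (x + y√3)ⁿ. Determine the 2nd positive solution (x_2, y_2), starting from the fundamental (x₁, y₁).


Step 1: Find the fundamental solution (x₁, y₁) of x² - 3y² = 1.
  Expand √3 as a continued fraction. a₀ = ⌊√3⌋ = 1; iterate m_{k+1} = d_k·a_k − m_k, d_{k+1} = (3 − m_{k+1}²)/d_k, a_{k+1} = ⌊(a₀ + m_{k+1})/d_{k+1}⌋ (starting m₀ = 0, d₀ = 1), with convergents p_k = a_k·p_{k-1} + p_{k-2}, q_k = a_k·q_{k-1} + q_{k-2} (p₋₁ = 1, q₋₁ = 0):
  k = 0: a₀ = 1; p₀/q₀ = 1/1; p₀² − 3·q₀² = 1 − 3 = -2.
  k = 1: m = 1, d = 2, a = ⌊(1 + 1)/2⌋ = 1; p/q = (1·1 + 1)/(1·1 + 0) = 2/1; p² − 3·q² = 4 − 3 = 1.
  The first convergent with p² − 3·q² = 1 gives the fundamental solution (x₁, y₁) = (2, 1).
Step 2: Apply the recurrence (x_{n+1}, y_{n+1}) = (x₁x_n + 3y₁y_n, x₁y_n + y₁x_n) repeatedly.
  From (x_1, y_1) = (2, 1): x_2 = 2·2 + 3·1·1 = 7; y_2 = 2·1 + 1·2 = 4.
Step 3: Verify x_2² - 3·y_2² = 49 - 48 = 1 (should be 1). ✓

(x_1, y_1) = (2, 1); (x_2, y_2) = (7, 4).


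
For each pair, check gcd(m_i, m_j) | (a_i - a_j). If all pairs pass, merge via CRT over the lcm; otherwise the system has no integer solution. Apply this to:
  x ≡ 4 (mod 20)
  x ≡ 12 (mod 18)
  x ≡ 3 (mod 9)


Moduli 20, 18, 9 are not pairwise coprime, so CRT works modulo lcm(m_i) when all pairwise compatibility conditions hold.
Pairwise compatibility: gcd(m_i, m_j) must divide a_i - a_j for every pair.
Merge one congruence at a time:
  Start: x ≡ 4 (mod 20).
  Combine with x ≡ 12 (mod 18): gcd(20, 18) = 2; 12 - 4 = 8, which IS divisible by 2, so compatible.
    Write x = 4 + 20·t and substitute into x ≡ 12 (mod 18): 20·t ≡ 12 − 4 = 8 (mod 18).
    Divide the congruence (and modulus) by g = 2: 10·t ≡ 4 (mod 9).
    Reduce coefficients mod 9: 1·t ≡ 4 (mod 9).
    So t ≡ 4 (mod 9).
    Then x = 4 + 20·4 = 84, valid modulo lcm(20, 18) = 180: x ≡ 84 (mod 180).
  Combine with x ≡ 3 (mod 9): gcd(180, 9) = 9; 3 - 84 = -81, which IS divisible by 9, so compatible.
    Write x = 84 + 180·t and substitute into x ≡ 3 (mod 9): 180·t ≡ 3 − 84 = -81 (mod 9).
    Divide the congruence (and modulus) by g = 9: 20·t ≡ -9 (mod 1).
    Modulo 1 every t works; take t = 0.
    Then x = 84 + 180·0 = 84, valid modulo lcm(180, 9) = 180: x ≡ 84 (mod 180).
Verify: 84 mod 20 = 4, 84 mod 18 = 12, 84 mod 9 = 3.

x ≡ 84 (mod 180).


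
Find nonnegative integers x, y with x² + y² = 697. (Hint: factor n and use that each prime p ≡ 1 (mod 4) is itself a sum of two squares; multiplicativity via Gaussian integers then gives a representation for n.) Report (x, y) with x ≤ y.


Step 1: Factor n = 697 = 17 · 41.
Step 2: Check the mod-4 condition on each prime factor: 17 ≡ 1 (mod 4), exponent 1; 41 ≡ 1 (mod 4), exponent 1.
All primes ≡ 3 (mod 4) appear to even exponent (or don't appear), so by the two-squares theorem n IS expressible as a sum of two squares.
Step 3: Build a representation. Here n = 17 · 41 is a product of primes ≡ 1 (mod 4). Each prime p ≡ 1 (mod 4) is itself a sum of two squares; find a² by testing p − a² for a perfect square:
  17: 17 − 1² = 16 = 4² ⇒ 17 = 1² + 4².
  41: 41 − 1² = 40, 41 − 2² = 37, 41 − 3² = 32, 41 − 4² = 25 = 5² ⇒ 41 = 4² + 5².
  Combine using the Brahmagupta–Fibonacci identity (a² + b²)(c² + d²) = (ac − bd)² + (ad + bc)² = (ac + bd)² + (ad − bc)²:
  17 · 41 = 697: from (1² + 4²)(4² + 5²), take (1·4 − 4·5, 1·5 + 4·4) = (4 − 20, 5 + 16) = (-16, 21); dropping signs (only squares matter) gives (16, 21); check 16² + 21² = 256 + 441 = 697 ✓.
Step 4: Order so x ≤ y and verify: 16² + 21² = 256 + 441 = 697 = n. ✓

n = 697 = 16² + 21² (one valid representation with x ≤ y).


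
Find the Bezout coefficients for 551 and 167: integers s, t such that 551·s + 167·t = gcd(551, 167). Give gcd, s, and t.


Euclidean algorithm on (551, 167) — divide until remainder is 0:
  551 = 3 · 167 + 50
  167 = 3 · 50 + 17
  50 = 2 · 17 + 16
  17 = 1 · 16 + 1
  16 = 16 · 1 + 0
gcd(551, 167) = 1.
Track Bezout coefficients alongside the remainders: start with r₀ = 551 = a·1 + b·0 (s = 1, t = 0) and r₁ = 167 = a·0 + b·1 (s = 0, t = 1); each new remainder r_{k+1} = r_{k-1} − q_k·r_k inherits s_{k+1} = s_{k-1} − q_k·s_k, t_{k+1} = t_{k-1} − q_k·t_k, so r_k = a·s_k + b·t_k at every step:
  q = 3: r = 50, s = 1 − 3·0 = 1, t = 0 − 3·1 = -3  (check: 551·1 + 167·(-3) = 50)
  q = 3: r = 17, s = 0 − 3·1 = -3, t = 1 − 3·(-3) = 10  (check: 551·(-3) + 167·10 = 17)
  q = 2: r = 16, s = 1 − 2·(-3) = 7, t = -3 − 2·10 = -23  (check: 551·7 + 167·(-23) = 16)
  q = 1: r = 1, s = -3 − 1·7 = -10, t = 10 − 1·(-23) = 33  (check: 551·(-10) + 167·33 = 1)
The row with r = 1 (the gcd) gives the Bezout coefficients s = -10, t = 33.
Result: 551 · (-10) + 167 · (33) = 1.

gcd(551, 167) = 1; s = -10, t = 33 (check: 551·(-10) + 167·33 = 1).


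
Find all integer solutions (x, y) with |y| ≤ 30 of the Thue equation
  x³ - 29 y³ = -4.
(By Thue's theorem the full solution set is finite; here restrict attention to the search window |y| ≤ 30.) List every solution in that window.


The equation is x³ - 29y³ = -4. For fixed y, x³ = 29·y³ − 4, so a solution requires the RHS to be a perfect cube.
Strategy: iterate y from -30 to 30, compute RHS = 29·y³ − 4, and check whether it is a (positive or negative) perfect cube.
Check small values of y:
  y = 0: RHS = -4 is not a perfect cube.
  y = 1: RHS = 25 is not a perfect cube.
  y = -1: RHS = -33 is not a perfect cube.
  y = 2: RHS = 228 is not a perfect cube.
  y = -2: RHS = -236 is not a perfect cube.
  y = 3: RHS = 779 is not a perfect cube.
  y = -3: RHS = -787 is not a perfect cube.
Continuing the search up to |y| = 30 finds no solutions either.
No (x, y) in the scanned range satisfies the equation.

No integer solutions with |y| ≤ 30.


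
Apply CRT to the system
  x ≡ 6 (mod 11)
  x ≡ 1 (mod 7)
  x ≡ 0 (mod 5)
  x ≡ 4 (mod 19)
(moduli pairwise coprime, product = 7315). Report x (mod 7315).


Product of moduli M = 11 · 7 · 5 · 19 = 7315.
Merge one congruence at a time:
  Start: x ≡ 6 (mod 11).
  Combine with x ≡ 1 (mod 7); new modulus lcm = 77.
    Write x = 6 + 11·t and substitute into x ≡ 1 (mod 7): 11·t ≡ 1 − 6 = -5 (mod 7).
    Reduce coefficients mod 7: 4·t ≡ 2 (mod 7).
    The inverse of 4 mod 7 is 2 (since 4·2 = 8 = 1·7 + 1), so t ≡ 2·2 = 4 ≡ 4 (mod 7).
    Then x = 6 + 11·4 = 50, valid modulo lcm(11, 7) = 77: x ≡ 50 (mod 77).
  Combine with x ≡ 0 (mod 5); new modulus lcm = 385.
    Write x = 50 + 77·t and substitute into x ≡ 0 (mod 5): 77·t ≡ 0 − 50 = -50 (mod 5).
    Reduce coefficients mod 5: 2·t ≡ 0 (mod 5).
    The inverse of 2 mod 5 is 3 (since 2·3 = 6 = 1·5 + 1), so t ≡ 3·0 = 0 ≡ 0 (mod 5).
    Then x = 50 + 77·0 = 50, valid modulo lcm(77, 5) = 385: x ≡ 50 (mod 385).
  Combine with x ≡ 4 (mod 19); new modulus lcm = 7315.
    Write x = 50 + 385·t and substitute into x ≡ 4 (mod 19): 385·t ≡ 4 − 50 = -46 (mod 19).
    Reduce coefficients mod 19: 5·t ≡ 11 (mod 19).
    The inverse of 5 mod 19 is 4 (since 5·4 = 20 = 1·19 + 1), so t ≡ 4·11 = 44 ≡ 6 (mod 19).
    Then x = 50 + 385·6 = 2360, valid modulo lcm(385, 19) = 7315: x ≡ 2360 (mod 7315).
Verify against each original: 2360 mod 11 = 6, 2360 mod 7 = 1, 2360 mod 5 = 0, 2360 mod 19 = 4.

x ≡ 2360 (mod 7315).
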